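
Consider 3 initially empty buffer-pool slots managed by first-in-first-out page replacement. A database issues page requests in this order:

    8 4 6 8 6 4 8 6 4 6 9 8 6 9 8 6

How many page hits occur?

8: miss, frames (8)
4: miss, frames (8 4)
6: miss, frames (8 4 6)
8: hit
6: hit
4: hit
8: hit
6: hit
4: hit
6: hit
9: miss, evict 8, frames (4 6 9)
8: miss, evict 4, frames (6 9 8)
6: hit
9: hit
8: hit
6: hit
Hits: 11.

11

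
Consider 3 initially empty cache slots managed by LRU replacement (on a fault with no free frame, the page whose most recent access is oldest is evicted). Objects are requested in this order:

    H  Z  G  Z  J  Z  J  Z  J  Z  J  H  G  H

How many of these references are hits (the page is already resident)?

H: miss, frames (H)
Z: miss, frames (H Z)
G: miss, frames (H Z G)
Z: hit
J: miss, evict H, frames (G Z J)
Z: hit
J: hit
Z: hit
J: hit
Z: hit
J: hit
H: miss, evict G, frames (Z J H)
G: miss, evict Z, frames (J H G)
H: hit
Hits: 8.

8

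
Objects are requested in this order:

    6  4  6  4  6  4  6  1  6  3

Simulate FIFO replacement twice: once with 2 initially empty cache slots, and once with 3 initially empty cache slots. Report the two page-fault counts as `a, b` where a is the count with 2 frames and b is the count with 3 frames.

2 frames: F F . . . . . F F F → 5 faults.
3 frames: F F . . . . . F . F → 4 faults.
4 < 5: adding a frame reduced faults, as is typical.

5, 4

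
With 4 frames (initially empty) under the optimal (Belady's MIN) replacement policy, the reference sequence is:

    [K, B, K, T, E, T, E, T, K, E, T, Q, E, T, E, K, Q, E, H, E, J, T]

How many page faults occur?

K → miss, frames [K]
B → miss, frames [K, B]
K → hit
T → miss, frames [K, B, T]
E → miss, frames [K, B, T, E]
T → hit
E → hit
T → hit
K → hit
E → hit
T → hit
Q → miss, evict B, frames [K, T, E, Q]
E → hit
T → hit
E → hit
K → hit
Q → hit
E → hit
H → miss, evict Q, frames [K, T, E, H]
E → hit
J → miss, evict H, frames [K, T, E, J]
T → hit
Page faults: 7.

7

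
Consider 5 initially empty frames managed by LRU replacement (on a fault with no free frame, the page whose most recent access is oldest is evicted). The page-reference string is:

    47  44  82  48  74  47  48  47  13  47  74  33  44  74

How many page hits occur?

6

47 → fault, frames (47)
44 → fault, frames (47 44)
82 → fault, frames (47 44 82)
48 → fault, frames (47 44 82 48)
74 → fault, frames (47 44 82 48 74)
47 → hit
48 → hit
47 → hit
13 → fault, evict 44, frames (82 74 48 47 13)
47 → hit
74 → hit
33 → fault, evict 82, frames (48 13 47 74 33)
44 → fault, evict 48, frames (13 47 74 33 44)
74 → hit
Hits: 6.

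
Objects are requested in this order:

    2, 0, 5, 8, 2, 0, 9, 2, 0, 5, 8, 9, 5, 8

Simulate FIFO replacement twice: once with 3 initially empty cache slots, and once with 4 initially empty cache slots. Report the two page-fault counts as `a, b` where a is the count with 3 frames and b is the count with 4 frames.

3 frames: F F F F F F F . . F F . . . → 9 faults.
4 frames: F F F F . . F F F F F F . . → 10 faults.
10 > 9: adding a frame increased faults — Belady's anomaly.

9, 10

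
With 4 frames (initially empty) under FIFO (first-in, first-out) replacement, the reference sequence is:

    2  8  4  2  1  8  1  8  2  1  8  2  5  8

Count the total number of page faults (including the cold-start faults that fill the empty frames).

5

2 -> fault, frames [2]
8 -> fault, frames [2, 8]
4 -> fault, frames [2, 8, 4]
2 -> hit
1 -> fault, frames [2, 8, 4, 1]
8 -> hit
1 -> hit
8 -> hit
2 -> hit
1 -> hit
8 -> hit
2 -> hit
5 -> fault, evict 2, frames [8, 4, 1, 5]
8 -> hit
Page faults: 5.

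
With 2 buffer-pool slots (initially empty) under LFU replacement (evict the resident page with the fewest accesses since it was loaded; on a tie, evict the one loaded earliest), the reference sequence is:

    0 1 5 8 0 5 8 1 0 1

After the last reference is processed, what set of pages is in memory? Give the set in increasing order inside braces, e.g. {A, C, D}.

0 → miss, frames {0}
1 → miss, frames {0,1}
5 → miss, evict 0, frames {1,5}
8 → miss, evict 1, frames {5,8}
0 → miss, evict 5, frames {8,0}
5 → miss, evict 8, frames {0,5}
8 → miss, evict 0, frames {5,8}
1 → miss, evict 5, frames {8,1}
0 → miss, evict 8, frames {1,0}
1 → hit

{0, 1}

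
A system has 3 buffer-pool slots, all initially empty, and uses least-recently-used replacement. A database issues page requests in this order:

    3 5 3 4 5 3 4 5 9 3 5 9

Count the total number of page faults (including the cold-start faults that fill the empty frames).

5

3 → miss, frames [3]
5 → miss, frames [3, 5]
3 → hit
4 → miss, frames [5, 3, 4]
5 → hit
3 → hit
4 → hit
5 → hit
9 → miss, evict 3, frames [4, 5, 9]
3 → miss, evict 4, frames [5, 9, 3]
5 → hit
9 → hit
Page faults: 5.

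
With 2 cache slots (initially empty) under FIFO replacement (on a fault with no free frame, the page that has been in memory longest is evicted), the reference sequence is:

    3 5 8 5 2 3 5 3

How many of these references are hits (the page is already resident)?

3: miss, frames [3]
5: miss, frames [3, 5]
8: miss, evict 3, frames [5, 8]
5: hit
2: miss, evict 5, frames [8, 2]
3: miss, evict 8, frames [2, 3]
5: miss, evict 2, frames [3, 5]
3: hit
Hits: 2.

2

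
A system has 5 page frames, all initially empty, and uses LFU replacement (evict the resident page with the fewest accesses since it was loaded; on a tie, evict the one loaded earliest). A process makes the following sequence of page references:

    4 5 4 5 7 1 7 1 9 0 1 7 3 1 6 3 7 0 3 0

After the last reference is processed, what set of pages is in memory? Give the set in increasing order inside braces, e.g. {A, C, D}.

{0, 1, 4, 5, 7}

4 -> fault, frames [4]
5 -> fault, frames [4, 5]
4 -> hit
5 -> hit
7 -> fault, frames [4, 5, 7]
1 -> fault, frames [4, 5, 7, 1]
7 -> hit
1 -> hit
9 -> fault, frames [4, 5, 7, 1, 9]
0 -> fault, evict 9, frames [4, 5, 7, 1, 0]
1 -> hit
7 -> hit
3 -> fault, evict 0, frames [4, 5, 7, 1, 3]
1 -> hit
6 -> fault, evict 3, frames [4, 5, 7, 1, 6]
3 -> fault, evict 6, frames [4, 5, 7, 1, 3]
7 -> hit
0 -> fault, evict 3, frames [4, 5, 7, 1, 0]
3 -> fault, evict 0, frames [4, 5, 7, 1, 3]
0 -> fault, evict 3, frames [4, 5, 7, 1, 0]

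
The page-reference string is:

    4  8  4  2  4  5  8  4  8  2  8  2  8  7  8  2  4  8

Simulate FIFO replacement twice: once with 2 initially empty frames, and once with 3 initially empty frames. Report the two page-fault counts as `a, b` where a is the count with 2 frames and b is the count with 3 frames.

13, 10

2 frames: F F . F F F F F . F F . . F . F F F → 13 faults.
3 frames: F F . F . F . F F F . . . F . . F F → 10 faults.
10 < 13: adding a frame reduced faults, as is typical.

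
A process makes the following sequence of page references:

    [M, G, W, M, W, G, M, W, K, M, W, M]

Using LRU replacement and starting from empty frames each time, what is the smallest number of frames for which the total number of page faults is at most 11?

f=1: 12 faults
f=2: 10 faults
f=3: 4 faults
f=4: 4 faults
Smallest f with faults ≤ 11 is 2.

2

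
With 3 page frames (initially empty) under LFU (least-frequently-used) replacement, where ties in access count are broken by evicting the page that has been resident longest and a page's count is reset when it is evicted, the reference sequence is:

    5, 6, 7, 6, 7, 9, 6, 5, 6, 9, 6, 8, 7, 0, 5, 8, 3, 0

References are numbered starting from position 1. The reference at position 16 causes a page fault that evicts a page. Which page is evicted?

5

pos 1: 5: fault, frames (5)
pos 2: 6: fault, frames (5 6)
pos 3: 7: fault, frames (5 6 7)
pos 4: 6: hit
pos 5: 7: hit
pos 6: 9: fault, evict 5, frames (6 7 9)
pos 7: 6: hit
pos 8: 5: fault, evict 9, frames (6 7 5)
pos 9: 6: hit
pos 10: 9: fault, evict 5, frames (6 7 9)
pos 11: 6: hit
pos 12: 8: fault, evict 9, frames (6 7 8)
pos 13: 7: hit
pos 14: 0: fault, evict 8, frames (6 7 0)
pos 15: 5: fault, evict 0, frames (6 7 5)
pos 16: 8: fault, evict 5, frames (6 7 8)
At position 16, page 5 is evicted.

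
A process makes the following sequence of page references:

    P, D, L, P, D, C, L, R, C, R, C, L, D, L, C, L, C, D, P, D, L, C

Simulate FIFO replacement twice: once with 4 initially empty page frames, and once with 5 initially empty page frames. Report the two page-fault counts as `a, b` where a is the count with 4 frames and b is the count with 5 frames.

4 frames: F F F . . F . F . . . . . . . . . . F F F F → 9 faults.
5 frames: F F F . . F . F . . . . . . . . . . . . . . → 5 faults.
5 < 9: adding a frame reduced faults, as is typical.

9, 5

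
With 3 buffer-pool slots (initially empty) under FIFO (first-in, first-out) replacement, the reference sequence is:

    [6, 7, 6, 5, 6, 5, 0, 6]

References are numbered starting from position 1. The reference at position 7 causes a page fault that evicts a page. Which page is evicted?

pos 1: 6: fault, frames {6}
pos 2: 7: fault, frames {6,7}
pos 3: 6: hit
pos 4: 5: fault, frames {6,7,5}
pos 5: 6: hit
pos 6: 5: hit
pos 7: 0: fault, evict 6, frames {7,5,0}
At position 7, page 6 is evicted.

6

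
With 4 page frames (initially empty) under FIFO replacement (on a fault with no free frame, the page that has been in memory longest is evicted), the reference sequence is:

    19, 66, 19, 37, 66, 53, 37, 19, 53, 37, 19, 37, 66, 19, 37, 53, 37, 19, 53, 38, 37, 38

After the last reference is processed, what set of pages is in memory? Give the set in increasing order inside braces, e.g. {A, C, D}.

{37, 38, 53, 66}

19 -> fault, frames {19}
66 -> fault, frames {19,66}
19 -> hit
37 -> fault, frames {19,66,37}
66 -> hit
53 -> fault, frames {19,66,37,53}
37 -> hit
19 -> hit
53 -> hit
37 -> hit
19 -> hit
37 -> hit
66 -> hit
19 -> hit
37 -> hit
53 -> hit
37 -> hit
19 -> hit
53 -> hit
38 -> fault, evict 19, frames {66,37,53,38}
37 -> hit
38 -> hit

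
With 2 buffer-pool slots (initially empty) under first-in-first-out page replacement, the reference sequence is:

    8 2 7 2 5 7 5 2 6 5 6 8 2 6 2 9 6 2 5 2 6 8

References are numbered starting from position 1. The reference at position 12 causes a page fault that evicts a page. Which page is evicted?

6

pos 1: 8 → miss, frames (8)
pos 2: 2 → miss, frames (8 2)
pos 3: 7 → miss, evict 8, frames (2 7)
pos 4: 2 → hit
pos 5: 5 → miss, evict 2, frames (7 5)
pos 6: 7 → hit
pos 7: 5 → hit
pos 8: 2 → miss, evict 7, frames (5 2)
pos 9: 6 → miss, evict 5, frames (2 6)
pos 10: 5 → miss, evict 2, frames (6 5)
pos 11: 6 → hit
pos 12: 8 → miss, evict 6, frames (5 8)
At position 12, page 6 is evicted.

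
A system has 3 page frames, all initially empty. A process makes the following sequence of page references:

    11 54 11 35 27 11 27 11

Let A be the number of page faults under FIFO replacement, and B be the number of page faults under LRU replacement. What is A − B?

Under FIFO: F F . F F F . . → 5 faults.
Under LRU: F F . F F . . . → 4 faults.
A − B = 5 − 4 = 1.

1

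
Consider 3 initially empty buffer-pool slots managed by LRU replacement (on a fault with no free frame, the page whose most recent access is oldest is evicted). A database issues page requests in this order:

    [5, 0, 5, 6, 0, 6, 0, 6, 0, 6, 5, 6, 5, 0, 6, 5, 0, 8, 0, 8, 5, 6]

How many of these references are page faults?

5 -> miss, frames [5]
0 -> miss, frames [5, 0]
5 -> hit
6 -> miss, frames [0, 5, 6]
0 -> hit
6 -> hit
0 -> hit
6 -> hit
0 -> hit
6 -> hit
5 -> hit
6 -> hit
5 -> hit
0 -> hit
6 -> hit
5 -> hit
0 -> hit
8 -> miss, evict 6, frames [5, 0, 8]
0 -> hit
8 -> hit
5 -> hit
6 -> miss, evict 0, frames [8, 5, 6]
Page faults: 5.

5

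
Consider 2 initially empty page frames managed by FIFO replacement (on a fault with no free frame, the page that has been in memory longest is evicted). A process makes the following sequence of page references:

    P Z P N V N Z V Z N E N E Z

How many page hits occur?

P → fault, frames [P]
Z → fault, frames [P, Z]
P → hit
N → fault, evict P, frames [Z, N]
V → fault, evict Z, frames [N, V]
N → hit
Z → fault, evict N, frames [V, Z]
V → hit
Z → hit
N → fault, evict V, frames [Z, N]
E → fault, evict Z, frames [N, E]
N → hit
E → hit
Z → fault, evict N, frames [E, Z]
Hits: 6.

6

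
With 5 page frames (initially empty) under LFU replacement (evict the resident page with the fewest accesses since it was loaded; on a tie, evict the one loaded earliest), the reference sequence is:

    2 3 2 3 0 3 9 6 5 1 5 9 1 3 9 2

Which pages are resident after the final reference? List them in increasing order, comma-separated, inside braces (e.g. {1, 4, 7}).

2 → fault, frames {2}
3 → fault, frames {2,3}
2 → hit
3 → hit
0 → fault, frames {2,3,0}
3 → hit
9 → fault, frames {2,3,0,9}
6 → fault, frames {2,3,0,9,6}
5 → fault, evict 0, frames {2,3,9,6,5}
1 → fault, evict 9, frames {2,3,6,5,1}
5 → hit
9 → fault, evict 6, frames {2,3,5,1,9}
1 → hit
3 → hit
9 → hit
2 → hit

{1, 2, 3, 5, 9}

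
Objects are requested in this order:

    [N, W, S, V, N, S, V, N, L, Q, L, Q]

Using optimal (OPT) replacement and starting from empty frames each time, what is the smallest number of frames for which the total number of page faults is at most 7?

f=1: 12 faults
f=2: 8 faults
f=3: 6 faults
f=4: 6 faults
f=5: 6 faults
f=6: 6 faults
Smallest f with faults ≤ 7 is 3.

3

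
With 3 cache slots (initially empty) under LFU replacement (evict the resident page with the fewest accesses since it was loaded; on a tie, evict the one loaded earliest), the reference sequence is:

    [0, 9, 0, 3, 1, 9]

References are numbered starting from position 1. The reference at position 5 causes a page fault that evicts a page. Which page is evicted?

pos 1: 0 → miss, frames (0)
pos 2: 9 → miss, frames (0 9)
pos 3: 0 → hit
pos 4: 3 → miss, frames (0 9 3)
pos 5: 1 → miss, evict 9, frames (0 3 1)
At position 5, page 9 is evicted.

9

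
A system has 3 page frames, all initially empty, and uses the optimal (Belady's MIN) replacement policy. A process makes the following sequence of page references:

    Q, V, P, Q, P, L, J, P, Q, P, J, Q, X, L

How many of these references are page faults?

Q → miss, frames (Q)
V → miss, frames (Q V)
P → miss, frames (Q V P)
Q → hit
P → hit
L → miss, evict V, frames (Q P L)
J → miss, evict L, frames (Q P J)
P → hit
Q → hit
P → hit
J → hit
Q → hit
X → miss, evict J, frames (Q P X)
L → miss, evict X, frames (Q P L)
Page faults: 7.

7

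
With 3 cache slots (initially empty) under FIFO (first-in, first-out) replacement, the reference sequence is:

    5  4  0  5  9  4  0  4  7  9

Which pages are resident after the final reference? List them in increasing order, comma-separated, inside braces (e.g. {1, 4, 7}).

{0, 7, 9}

5 -> fault, frames [5]
4 -> fault, frames [5, 4]
0 -> fault, frames [5, 4, 0]
5 -> hit
9 -> fault, evict 5, frames [4, 0, 9]
4 -> hit
0 -> hit
4 -> hit
7 -> fault, evict 4, frames [0, 9, 7]
9 -> hit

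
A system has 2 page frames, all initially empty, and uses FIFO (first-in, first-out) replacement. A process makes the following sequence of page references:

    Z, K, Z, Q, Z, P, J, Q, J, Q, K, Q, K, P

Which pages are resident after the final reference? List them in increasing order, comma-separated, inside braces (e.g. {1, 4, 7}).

Z: miss, frames {Z}
K: miss, frames {Z,K}
Z: hit
Q: miss, evict Z, frames {K,Q}
Z: miss, evict K, frames {Q,Z}
P: miss, evict Q, frames {Z,P}
J: miss, evict Z, frames {P,J}
Q: miss, evict P, frames {J,Q}
J: hit
Q: hit
K: miss, evict J, frames {Q,K}
Q: hit
K: hit
P: miss, evict Q, frames {K,P}

{K, P}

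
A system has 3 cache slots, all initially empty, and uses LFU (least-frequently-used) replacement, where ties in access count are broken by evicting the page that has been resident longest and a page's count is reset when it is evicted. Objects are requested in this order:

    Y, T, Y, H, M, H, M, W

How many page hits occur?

Y -> fault, frames [Y]
T -> fault, frames [Y, T]
Y -> hit
H -> fault, frames [Y, T, H]
M -> fault, evict T, frames [Y, H, M]
H -> hit
M -> hit
W -> fault, evict Y, frames [H, M, W]
Hits: 3.

3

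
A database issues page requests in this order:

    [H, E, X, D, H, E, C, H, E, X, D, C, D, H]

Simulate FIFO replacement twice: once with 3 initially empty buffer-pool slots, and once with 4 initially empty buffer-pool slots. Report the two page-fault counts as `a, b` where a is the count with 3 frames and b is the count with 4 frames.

3 frames: F F F F F F F . . F F . . F → 10 faults.
4 frames: F F F F . . F F F F F F . F → 11 faults.
11 > 10: adding a frame increased faults — Belady's anomaly.

10, 11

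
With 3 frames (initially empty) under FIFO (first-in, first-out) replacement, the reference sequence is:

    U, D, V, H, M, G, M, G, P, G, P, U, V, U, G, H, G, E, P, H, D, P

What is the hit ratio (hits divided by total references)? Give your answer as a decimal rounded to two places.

U -> miss, frames [U]
D -> miss, frames [U, D]
V -> miss, frames [U, D, V]
H -> miss, evict U, frames [D, V, H]
M -> miss, evict D, frames [V, H, M]
G -> miss, evict V, frames [H, M, G]
M -> hit
G -> hit
P -> miss, evict H, frames [M, G, P]
G -> hit
P -> hit
U -> miss, evict M, frames [G, P, U]
V -> miss, evict G, frames [P, U, V]
U -> hit
G -> miss, evict P, frames [U, V, G]
H -> miss, evict U, frames [V, G, H]
G -> hit
E -> miss, evict V, frames [G, H, E]
P -> miss, evict G, frames [H, E, P]
H -> hit
D -> miss, evict H, frames [E, P, D]
P -> hit
Hits: 8 of 22 references → 8/22 = 0.3636.

0.36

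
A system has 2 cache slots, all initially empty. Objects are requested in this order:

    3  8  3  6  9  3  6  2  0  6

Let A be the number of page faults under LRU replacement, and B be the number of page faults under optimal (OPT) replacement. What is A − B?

2

Under LRU: F F . F F F F F F F → 9 faults.
Under OPT: F F . F F . F F F . → 7 faults.
A − B = 9 − 7 = 2.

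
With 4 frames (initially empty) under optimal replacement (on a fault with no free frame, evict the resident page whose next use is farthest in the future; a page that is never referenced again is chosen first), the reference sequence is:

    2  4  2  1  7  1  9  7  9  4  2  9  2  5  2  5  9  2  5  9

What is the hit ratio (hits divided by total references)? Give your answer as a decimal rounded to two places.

2 -> miss, frames (2)
4 -> miss, frames (2 4)
2 -> hit
1 -> miss, frames (2 4 1)
7 -> miss, frames (2 4 1 7)
1 -> hit
9 -> miss, evict 1, frames (2 4 7 9)
7 -> hit
9 -> hit
4 -> hit
2 -> hit
9 -> hit
2 -> hit
5 -> miss, evict 7, frames (2 4 9 5)
2 -> hit
5 -> hit
9 -> hit
2 -> hit
5 -> hit
9 -> hit
Hits: 14 of 20 references → 14/20 = 0.7000.

0.70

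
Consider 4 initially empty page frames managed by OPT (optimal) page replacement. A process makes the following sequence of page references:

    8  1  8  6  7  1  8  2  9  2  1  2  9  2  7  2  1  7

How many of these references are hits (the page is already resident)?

8 → miss, frames {8}
1 → miss, frames {8,1}
8 → hit
6 → miss, frames {8,1,6}
7 → miss, frames {8,1,6,7}
1 → hit
8 → hit
2 → miss, evict 6, frames {8,1,7,2}
9 → miss, evict 8, frames {1,7,2,9}
2 → hit
1 → hit
2 → hit
9 → hit
2 → hit
7 → hit
2 → hit
1 → hit
7 → hit
Hits: 12.

12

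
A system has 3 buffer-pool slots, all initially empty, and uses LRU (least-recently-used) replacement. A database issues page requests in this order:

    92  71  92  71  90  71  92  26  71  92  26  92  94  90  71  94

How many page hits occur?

9

92 → miss, frames (92)
71 → miss, frames (92 71)
92 → hit
71 → hit
90 → miss, frames (92 71 90)
71 → hit
92 → hit
26 → miss, evict 90, frames (71 92 26)
71 → hit
92 → hit
26 → hit
92 → hit
94 → miss, evict 71, frames (26 92 94)
90 → miss, evict 26, frames (92 94 90)
71 → miss, evict 92, frames (94 90 71)
94 → hit
Hits: 9.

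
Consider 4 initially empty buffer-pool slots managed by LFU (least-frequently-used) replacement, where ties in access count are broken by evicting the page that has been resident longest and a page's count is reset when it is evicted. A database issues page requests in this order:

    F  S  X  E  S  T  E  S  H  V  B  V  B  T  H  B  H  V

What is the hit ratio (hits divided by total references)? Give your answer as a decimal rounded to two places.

F → miss, frames [F]
S → miss, frames [F, S]
X → miss, frames [F, S, X]
E → miss, frames [F, S, X, E]
S → hit
T → miss, evict F, frames [S, X, E, T]
E → hit
S → hit
H → miss, evict X, frames [S, E, T, H]
V → miss, evict T, frames [S, E, H, V]
B → miss, evict H, frames [S, E, V, B]
V → hit
B → hit
T → miss, evict E, frames [S, V, B, T]
H → miss, evict T, frames [S, V, B, H]
B → hit
H → hit
V → hit
Hits: 8 of 18 references → 8/18 = 0.4444.

0.44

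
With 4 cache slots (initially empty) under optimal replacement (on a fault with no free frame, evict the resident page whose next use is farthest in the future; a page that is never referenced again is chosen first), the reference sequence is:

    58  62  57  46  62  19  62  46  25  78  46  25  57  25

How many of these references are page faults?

7

58 -> fault, frames (58)
62 -> fault, frames (58 62)
57 -> fault, frames (58 62 57)
46 -> fault, frames (58 62 57 46)
62 -> hit
19 -> fault, evict 58, frames (62 57 46 19)
62 -> hit
46 -> hit
25 -> fault, evict 19, frames (62 57 46 25)
78 -> fault, evict 62, frames (57 46 25 78)
46 -> hit
25 -> hit
57 -> hit
25 -> hit
Page faults: 7.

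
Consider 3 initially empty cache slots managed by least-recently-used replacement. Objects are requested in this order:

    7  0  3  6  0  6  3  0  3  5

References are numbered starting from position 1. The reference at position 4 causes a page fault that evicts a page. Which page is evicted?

7

pos 1: 7 -> miss, frames {7}
pos 2: 0 -> miss, frames {7,0}
pos 3: 3 -> miss, frames {7,0,3}
pos 4: 6 -> miss, evict 7, frames {0,3,6}
At position 4, page 7 is evicted.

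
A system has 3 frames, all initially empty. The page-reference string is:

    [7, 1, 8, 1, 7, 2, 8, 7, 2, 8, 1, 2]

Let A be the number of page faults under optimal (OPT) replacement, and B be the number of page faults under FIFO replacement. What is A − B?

-1

Under OPT: F F F . . F . . . . F . → 5 faults.
Under FIFO: F F F . . F . F . . F . → 6 faults.
A − B = 5 − 6 = -1.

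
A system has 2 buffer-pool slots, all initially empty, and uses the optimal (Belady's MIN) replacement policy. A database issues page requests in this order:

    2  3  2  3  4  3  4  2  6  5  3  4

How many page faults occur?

7

2 -> miss, frames {2}
3 -> miss, frames {2,3}
2 -> hit
3 -> hit
4 -> miss, evict 2, frames {3,4}
3 -> hit
4 -> hit
2 -> miss, evict 4, frames {3,2}
6 -> miss, evict 2, frames {3,6}
5 -> miss, evict 6, frames {3,5}
3 -> hit
4 -> miss, evict 5, frames {3,4}
Page faults: 7.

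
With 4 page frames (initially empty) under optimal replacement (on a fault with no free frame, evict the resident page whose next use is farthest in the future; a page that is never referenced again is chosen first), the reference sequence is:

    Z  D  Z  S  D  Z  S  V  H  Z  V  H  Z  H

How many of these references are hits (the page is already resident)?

9

Z → miss, frames [Z]
D → miss, frames [Z, D]
Z → hit
S → miss, frames [Z, D, S]
D → hit
Z → hit
S → hit
V → miss, frames [Z, D, S, V]
H → miss, evict S, frames [Z, D, V, H]
Z → hit
V → hit
H → hit
Z → hit
H → hit
Hits: 9.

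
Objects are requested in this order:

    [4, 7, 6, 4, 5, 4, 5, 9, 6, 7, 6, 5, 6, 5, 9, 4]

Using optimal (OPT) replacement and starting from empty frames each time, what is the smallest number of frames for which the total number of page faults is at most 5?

f=1: 16 faults
f=2: 10 faults
f=3: 8 faults
f=4: 6 faults
f=5: 5 faults
Smallest f with faults ≤ 5 is 5.

5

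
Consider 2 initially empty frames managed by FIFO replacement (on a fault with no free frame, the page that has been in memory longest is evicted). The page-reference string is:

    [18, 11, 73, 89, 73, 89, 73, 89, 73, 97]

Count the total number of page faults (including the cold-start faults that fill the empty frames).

5

18 -> fault, frames {18}
11 -> fault, frames {18,11}
73 -> fault, evict 18, frames {11,73}
89 -> fault, evict 11, frames {73,89}
73 -> hit
89 -> hit
73 -> hit
89 -> hit
73 -> hit
97 -> fault, evict 73, frames {89,97}
Page faults: 5.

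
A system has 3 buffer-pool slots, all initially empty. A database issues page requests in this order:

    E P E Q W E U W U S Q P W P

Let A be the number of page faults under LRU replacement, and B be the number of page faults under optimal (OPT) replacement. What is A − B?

Under LRU: F F . F F . F . . F F F F . → 9 faults.
Under OPT: F F . F F . F . . F . F . . → 7 faults.
A − B = 9 − 7 = 2.

2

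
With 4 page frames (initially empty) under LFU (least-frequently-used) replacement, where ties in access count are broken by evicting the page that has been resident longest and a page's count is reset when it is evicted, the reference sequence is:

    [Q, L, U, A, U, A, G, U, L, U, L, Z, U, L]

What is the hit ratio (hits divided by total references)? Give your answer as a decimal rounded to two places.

Q -> fault, frames [Q]
L -> fault, frames [Q, L]
U -> fault, frames [Q, L, U]
A -> fault, frames [Q, L, U, A]
U -> hit
A -> hit
G -> fault, evict Q, frames [L, U, A, G]
U -> hit
L -> hit
U -> hit
L -> hit
Z -> fault, evict G, frames [L, U, A, Z]
U -> hit
L -> hit
Hits: 8 of 14 references → 8/14 = 0.5714.

0.57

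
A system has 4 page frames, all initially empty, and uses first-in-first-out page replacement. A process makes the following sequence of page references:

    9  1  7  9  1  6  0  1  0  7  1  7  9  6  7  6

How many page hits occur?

10

9 → fault, frames [9]
1 → fault, frames [9, 1]
7 → fault, frames [9, 1, 7]
9 → hit
1 → hit
6 → fault, frames [9, 1, 7, 6]
0 → fault, evict 9, frames [1, 7, 6, 0]
1 → hit
0 → hit
7 → hit
1 → hit
7 → hit
9 → fault, evict 1, frames [7, 6, 0, 9]
6 → hit
7 → hit
6 → hit
Hits: 10.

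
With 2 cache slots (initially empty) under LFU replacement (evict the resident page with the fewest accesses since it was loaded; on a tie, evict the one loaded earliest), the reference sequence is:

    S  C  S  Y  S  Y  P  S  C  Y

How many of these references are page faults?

6

S -> miss, frames {S}
C -> miss, frames {S,C}
S -> hit
Y -> miss, evict C, frames {S,Y}
S -> hit
Y -> hit
P -> miss, evict Y, frames {S,P}
S -> hit
C -> miss, evict P, frames {S,C}
Y -> miss, evict C, frames {S,Y}
Page faults: 6.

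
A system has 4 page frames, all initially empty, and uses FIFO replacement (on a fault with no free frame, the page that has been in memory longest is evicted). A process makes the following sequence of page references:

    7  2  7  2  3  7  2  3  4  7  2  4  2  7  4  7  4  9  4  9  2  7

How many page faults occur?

6

7 → miss, frames (7)
2 → miss, frames (7 2)
7 → hit
2 → hit
3 → miss, frames (7 2 3)
7 → hit
2 → hit
3 → hit
4 → miss, frames (7 2 3 4)
7 → hit
2 → hit
4 → hit
2 → hit
7 → hit
4 → hit
7 → hit
4 → hit
9 → miss, evict 7, frames (2 3 4 9)
4 → hit
9 → hit
2 → hit
7 → miss, evict 2, frames (3 4 9 7)
Page faults: 6.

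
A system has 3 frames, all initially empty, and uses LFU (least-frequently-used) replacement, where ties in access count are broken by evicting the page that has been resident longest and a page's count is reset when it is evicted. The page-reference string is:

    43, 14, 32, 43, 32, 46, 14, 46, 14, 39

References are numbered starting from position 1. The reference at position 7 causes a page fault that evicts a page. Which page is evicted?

46

pos 1: 43 → miss, frames {43}
pos 2: 14 → miss, frames {43,14}
pos 3: 32 → miss, frames {43,14,32}
pos 4: 43 → hit
pos 5: 32 → hit
pos 6: 46 → miss, evict 14, frames {43,32,46}
pos 7: 14 → miss, evict 46, frames {43,32,14}
At position 7, page 46 is evicted.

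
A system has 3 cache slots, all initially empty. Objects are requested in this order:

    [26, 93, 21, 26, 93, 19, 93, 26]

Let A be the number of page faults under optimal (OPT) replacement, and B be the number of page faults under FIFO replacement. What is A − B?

Under OPT: F F F . . F . . → 4 faults.
Under FIFO: F F F . . F . F → 5 faults.
A − B = 4 − 5 = -1.

-1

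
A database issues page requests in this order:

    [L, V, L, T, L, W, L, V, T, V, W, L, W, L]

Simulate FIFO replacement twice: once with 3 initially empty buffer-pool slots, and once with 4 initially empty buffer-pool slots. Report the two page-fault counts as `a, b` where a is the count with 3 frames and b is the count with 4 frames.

9, 4

3 frames: F F . F . F F F F . F F . . → 9 faults.
4 frames: F F . F . F . . . . . . . . → 4 faults.
4 < 9: adding a frame reduced faults, as is typical.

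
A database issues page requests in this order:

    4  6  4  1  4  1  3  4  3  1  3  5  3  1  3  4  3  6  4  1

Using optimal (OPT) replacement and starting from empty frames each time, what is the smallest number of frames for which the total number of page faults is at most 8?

3

f=1: 20 faults
f=2: 10 faults
f=3: 7 faults
f=4: 6 faults
f=5: 5 faults
Smallest f with faults ≤ 8 is 3.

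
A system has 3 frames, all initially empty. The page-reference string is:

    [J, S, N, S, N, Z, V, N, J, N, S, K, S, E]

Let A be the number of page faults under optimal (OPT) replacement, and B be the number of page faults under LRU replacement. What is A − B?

Under OPT: F F F . . F F . . . F F . F → 8 faults.
Under LRU: F F F . . F F . F . F F . F → 9 faults.
A − B = 8 − 9 = -1.

-1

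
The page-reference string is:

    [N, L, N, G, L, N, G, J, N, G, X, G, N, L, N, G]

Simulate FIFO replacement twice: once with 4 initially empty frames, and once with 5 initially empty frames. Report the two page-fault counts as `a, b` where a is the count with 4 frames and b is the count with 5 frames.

4 frames: F F . F . . . F . . F . F F . F → 8 faults.
5 frames: F F . F . . . F . . F . . . . . → 5 faults.
5 < 8: adding a frame reduced faults, as is typical.

8, 5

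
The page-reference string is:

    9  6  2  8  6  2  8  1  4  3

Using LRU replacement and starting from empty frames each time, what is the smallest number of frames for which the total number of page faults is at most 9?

3

f=1: 10 faults
f=2: 10 faults
f=3: 7 faults
f=4: 7 faults
f=5: 7 faults
f=6: 7 faults
f=7: 7 faults
Smallest f with faults ≤ 9 is 3.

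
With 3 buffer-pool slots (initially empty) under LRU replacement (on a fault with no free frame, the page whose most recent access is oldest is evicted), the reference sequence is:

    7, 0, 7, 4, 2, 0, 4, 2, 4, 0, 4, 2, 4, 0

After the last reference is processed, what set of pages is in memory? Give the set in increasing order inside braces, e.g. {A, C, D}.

{0, 2, 4}

7: miss, frames (7)
0: miss, frames (7 0)
7: hit
4: miss, frames (0 7 4)
2: miss, evict 0, frames (7 4 2)
0: miss, evict 7, frames (4 2 0)
4: hit
2: hit
4: hit
0: hit
4: hit
2: hit
4: hit
0: hit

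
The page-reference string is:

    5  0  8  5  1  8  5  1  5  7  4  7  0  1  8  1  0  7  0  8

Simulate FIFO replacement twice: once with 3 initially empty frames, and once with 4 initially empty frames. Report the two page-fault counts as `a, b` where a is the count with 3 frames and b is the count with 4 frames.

3 frames: F F F . F . F . . F F . F F F . . F F . → 12 faults.
4 frames: F F F . F . . . . F F . F . F F . F . . → 10 faults.
10 < 12: adding a frame reduced faults, as is typical.

12, 10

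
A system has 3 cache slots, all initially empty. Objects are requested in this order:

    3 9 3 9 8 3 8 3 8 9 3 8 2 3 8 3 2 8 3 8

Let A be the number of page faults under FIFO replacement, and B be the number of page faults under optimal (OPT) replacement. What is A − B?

Under FIFO: F F . . F . . . . . . . F F . . . . . . → 5 faults.
Under OPT: F F . . F . . . . . . . F . . . . . . . → 4 faults.
A − B = 5 − 4 = 1.

1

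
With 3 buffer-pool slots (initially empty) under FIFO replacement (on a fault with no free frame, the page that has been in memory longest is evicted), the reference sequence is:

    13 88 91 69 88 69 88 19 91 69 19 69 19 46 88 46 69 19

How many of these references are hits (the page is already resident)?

13 -> fault, frames {13}
88 -> fault, frames {13,88}
91 -> fault, frames {13,88,91}
69 -> fault, evict 13, frames {88,91,69}
88 -> hit
69 -> hit
88 -> hit
19 -> fault, evict 88, frames {91,69,19}
91 -> hit
69 -> hit
19 -> hit
69 -> hit
19 -> hit
46 -> fault, evict 91, frames {69,19,46}
88 -> fault, evict 69, frames {19,46,88}
46 -> hit
69 -> fault, evict 19, frames {46,88,69}
19 -> fault, evict 46, frames {88,69,19}
Hits: 9.

9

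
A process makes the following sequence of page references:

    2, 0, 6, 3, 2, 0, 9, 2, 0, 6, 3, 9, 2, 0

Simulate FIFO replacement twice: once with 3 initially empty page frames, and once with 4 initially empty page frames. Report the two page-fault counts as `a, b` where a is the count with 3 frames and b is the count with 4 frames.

11, 12

3 frames: F F F F F F F . . F F . F F → 11 faults.
4 frames: F F F F . . F F F F F F F F → 12 faults.
12 > 11: adding a frame increased faults — Belady's anomaly.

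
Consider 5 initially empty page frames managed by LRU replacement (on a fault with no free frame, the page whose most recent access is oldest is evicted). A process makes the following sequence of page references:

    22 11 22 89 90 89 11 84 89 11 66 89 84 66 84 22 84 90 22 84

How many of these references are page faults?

8

22 -> fault, frames {22}
11 -> fault, frames {22,11}
22 -> hit
89 -> fault, frames {11,22,89}
90 -> fault, frames {11,22,89,90}
89 -> hit
11 -> hit
84 -> fault, frames {22,90,89,11,84}
89 -> hit
11 -> hit
66 -> fault, evict 22, frames {90,84,89,11,66}
89 -> hit
84 -> hit
66 -> hit
84 -> hit
22 -> fault, evict 90, frames {11,89,66,84,22}
84 -> hit
90 -> fault, evict 11, frames {89,66,22,84,90}
22 -> hit
84 -> hit
Page faults: 8.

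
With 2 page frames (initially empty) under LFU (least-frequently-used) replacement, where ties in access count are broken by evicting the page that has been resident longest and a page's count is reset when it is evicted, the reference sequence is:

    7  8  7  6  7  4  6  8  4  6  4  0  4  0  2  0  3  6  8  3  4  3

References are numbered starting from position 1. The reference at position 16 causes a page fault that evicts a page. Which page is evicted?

2

pos 1: 7: fault, frames {7}
pos 2: 8: fault, frames {7,8}
pos 3: 7: hit
pos 4: 6: fault, evict 8, frames {7,6}
pos 5: 7: hit
pos 6: 4: fault, evict 6, frames {7,4}
pos 7: 6: fault, evict 4, frames {7,6}
pos 8: 8: fault, evict 6, frames {7,8}
pos 9: 4: fault, evict 8, frames {7,4}
pos 10: 6: fault, evict 4, frames {7,6}
pos 11: 4: fault, evict 6, frames {7,4}
pos 12: 0: fault, evict 4, frames {7,0}
pos 13: 4: fault, evict 0, frames {7,4}
pos 14: 0: fault, evict 4, frames {7,0}
pos 15: 2: fault, evict 0, frames {7,2}
pos 16: 0: fault, evict 2, frames {7,0}
At position 16, page 2 is evicted.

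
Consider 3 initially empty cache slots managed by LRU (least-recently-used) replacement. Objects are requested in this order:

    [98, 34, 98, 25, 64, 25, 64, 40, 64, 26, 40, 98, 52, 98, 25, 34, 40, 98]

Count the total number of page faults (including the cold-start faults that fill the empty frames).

98: fault, frames [98]
34: fault, frames [98, 34]
98: hit
25: fault, frames [34, 98, 25]
64: fault, evict 34, frames [98, 25, 64]
25: hit
64: hit
40: fault, evict 98, frames [25, 64, 40]
64: hit
26: fault, evict 25, frames [40, 64, 26]
40: hit
98: fault, evict 64, frames [26, 40, 98]
52: fault, evict 26, frames [40, 98, 52]
98: hit
25: fault, evict 40, frames [52, 98, 25]
34: fault, evict 52, frames [98, 25, 34]
40: fault, evict 98, frames [25, 34, 40]
98: fault, evict 25, frames [34, 40, 98]
Page faults: 12.

12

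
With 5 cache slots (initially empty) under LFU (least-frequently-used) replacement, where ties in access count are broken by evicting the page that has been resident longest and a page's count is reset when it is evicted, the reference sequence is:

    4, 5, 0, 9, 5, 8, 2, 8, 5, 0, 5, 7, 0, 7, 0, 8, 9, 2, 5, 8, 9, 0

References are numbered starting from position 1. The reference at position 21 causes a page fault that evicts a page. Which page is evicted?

2

pos 1: 4: miss, frames [4]
pos 2: 5: miss, frames [4, 5]
pos 3: 0: miss, frames [4, 5, 0]
pos 4: 9: miss, frames [4, 5, 0, 9]
pos 5: 5: hit
pos 6: 8: miss, frames [4, 5, 0, 9, 8]
pos 7: 2: miss, evict 4, frames [5, 0, 9, 8, 2]
pos 8: 8: hit
pos 9: 5: hit
pos 10: 0: hit
pos 11: 5: hit
pos 12: 7: miss, evict 9, frames [5, 0, 8, 2, 7]
pos 13: 0: hit
pos 14: 7: hit
pos 15: 0: hit
pos 16: 8: hit
pos 17: 9: miss, evict 2, frames [5, 0, 8, 7, 9]
pos 18: 2: miss, evict 9, frames [5, 0, 8, 7, 2]
pos 19: 5: hit
pos 20: 8: hit
pos 21: 9: miss, evict 2, frames [5, 0, 8, 7, 9]
At position 21, page 2 is evicted.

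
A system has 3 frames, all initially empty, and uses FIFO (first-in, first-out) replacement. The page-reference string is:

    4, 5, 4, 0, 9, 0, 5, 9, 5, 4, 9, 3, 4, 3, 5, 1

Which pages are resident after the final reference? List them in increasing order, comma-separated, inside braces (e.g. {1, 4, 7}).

4 -> miss, frames (4)
5 -> miss, frames (4 5)
4 -> hit
0 -> miss, frames (4 5 0)
9 -> miss, evict 4, frames (5 0 9)
0 -> hit
5 -> hit
9 -> hit
5 -> hit
4 -> miss, evict 5, frames (0 9 4)
9 -> hit
3 -> miss, evict 0, frames (9 4 3)
4 -> hit
3 -> hit
5 -> miss, evict 9, frames (4 3 5)
1 -> miss, evict 4, frames (3 5 1)

{1, 3, 5}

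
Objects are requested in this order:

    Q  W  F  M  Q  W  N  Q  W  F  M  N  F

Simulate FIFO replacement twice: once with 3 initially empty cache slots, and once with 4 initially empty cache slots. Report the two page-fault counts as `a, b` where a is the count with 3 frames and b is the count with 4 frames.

3 frames: F F F F F F F . . F F . . → 9 faults.
4 frames: F F F F . . F F F F F F . → 10 faults.
10 > 9: adding a frame increased faults — Belady's anomaly.

9, 10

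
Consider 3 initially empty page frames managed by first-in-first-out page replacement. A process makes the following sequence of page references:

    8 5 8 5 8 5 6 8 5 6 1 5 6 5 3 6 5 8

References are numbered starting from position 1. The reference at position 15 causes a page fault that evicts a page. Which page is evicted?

5

pos 1: 8 → miss, frames {8}
pos 2: 5 → miss, frames {8,5}
pos 3: 8 → hit
pos 4: 5 → hit
pos 5: 8 → hit
pos 6: 5 → hit
pos 7: 6 → miss, frames {8,5,6}
pos 8: 8 → hit
pos 9: 5 → hit
pos 10: 6 → hit
pos 11: 1 → miss, evict 8, frames {5,6,1}
pos 12: 5 → hit
pos 13: 6 → hit
pos 14: 5 → hit
pos 15: 3 → miss, evict 5, frames {6,1,3}
At position 15, page 5 is evicted.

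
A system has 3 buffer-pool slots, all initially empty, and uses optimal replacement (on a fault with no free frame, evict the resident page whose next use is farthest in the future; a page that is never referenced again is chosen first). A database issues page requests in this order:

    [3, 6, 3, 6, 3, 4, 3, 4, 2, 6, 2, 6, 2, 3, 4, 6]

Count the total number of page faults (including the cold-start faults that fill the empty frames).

5

3: miss, frames [3]
6: miss, frames [3, 6]
3: hit
6: hit
3: hit
4: miss, frames [3, 6, 4]
3: hit
4: hit
2: miss, evict 4, frames [3, 6, 2]
6: hit
2: hit
6: hit
2: hit
3: hit
4: miss, evict 2, frames [3, 6, 4]
6: hit
Page faults: 5.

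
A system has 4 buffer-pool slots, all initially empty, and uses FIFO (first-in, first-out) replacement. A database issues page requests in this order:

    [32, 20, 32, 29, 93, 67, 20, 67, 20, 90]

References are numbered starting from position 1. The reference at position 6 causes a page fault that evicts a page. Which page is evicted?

pos 1: 32 -> fault, frames [32]
pos 2: 20 -> fault, frames [32, 20]
pos 3: 32 -> hit
pos 4: 29 -> fault, frames [32, 20, 29]
pos 5: 93 -> fault, frames [32, 20, 29, 93]
pos 6: 67 -> fault, evict 32, frames [20, 29, 93, 67]
At position 6, page 32 is evicted.

32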